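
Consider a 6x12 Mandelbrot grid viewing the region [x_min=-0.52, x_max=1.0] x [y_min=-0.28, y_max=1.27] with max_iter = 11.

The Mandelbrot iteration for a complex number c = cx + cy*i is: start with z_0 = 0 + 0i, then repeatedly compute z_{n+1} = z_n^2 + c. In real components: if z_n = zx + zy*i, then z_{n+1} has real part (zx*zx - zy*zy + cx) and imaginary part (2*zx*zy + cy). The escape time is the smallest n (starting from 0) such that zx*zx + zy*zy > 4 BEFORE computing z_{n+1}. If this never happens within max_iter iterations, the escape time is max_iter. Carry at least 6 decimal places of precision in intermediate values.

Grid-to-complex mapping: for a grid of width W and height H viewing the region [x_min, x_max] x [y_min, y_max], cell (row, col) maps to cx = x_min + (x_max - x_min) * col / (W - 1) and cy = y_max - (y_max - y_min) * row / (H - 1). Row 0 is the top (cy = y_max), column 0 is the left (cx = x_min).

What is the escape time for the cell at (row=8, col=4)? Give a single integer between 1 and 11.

z_0 = 0 + 0i, c = 0.6960 + 0.1427i
Iter 1: z = 0.6960 + 0.1427i, |z|^2 = 0.5048
Iter 2: z = 1.1600 + 0.3414i, |z|^2 = 1.4623
Iter 3: z = 1.9251 + 0.9348i, |z|^2 = 4.5801
Escaped at iteration 3

Answer: 3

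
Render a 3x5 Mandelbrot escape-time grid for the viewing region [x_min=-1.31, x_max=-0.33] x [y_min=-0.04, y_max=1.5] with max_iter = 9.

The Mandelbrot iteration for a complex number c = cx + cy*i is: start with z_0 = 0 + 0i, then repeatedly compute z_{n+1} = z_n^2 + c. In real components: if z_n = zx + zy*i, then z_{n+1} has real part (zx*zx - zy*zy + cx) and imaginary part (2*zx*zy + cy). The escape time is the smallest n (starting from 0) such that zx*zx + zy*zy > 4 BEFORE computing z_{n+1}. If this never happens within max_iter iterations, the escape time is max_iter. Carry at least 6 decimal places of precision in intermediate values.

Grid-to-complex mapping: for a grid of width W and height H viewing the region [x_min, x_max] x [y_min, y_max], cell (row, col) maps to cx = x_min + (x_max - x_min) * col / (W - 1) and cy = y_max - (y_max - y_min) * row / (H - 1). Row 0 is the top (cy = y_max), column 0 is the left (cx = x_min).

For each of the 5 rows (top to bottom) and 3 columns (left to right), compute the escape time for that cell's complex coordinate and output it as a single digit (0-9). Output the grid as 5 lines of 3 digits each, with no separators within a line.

Answer: 222
334
348
689
999

Derivation:
(row=0, col=0): c = -1.3100 + 1.5000i → escape time 2
(row=0, col=1): c = -0.8200 + 1.5000i → escape time 2
(row=0, col=2): c = -0.3300 + 1.5000i → escape time 2
(row=1, col=0): c = -1.3100 + 1.1150i → escape time 3
(row=1, col=1): c = -0.8200 + 1.1150i → escape time 3
(row=1, col=2): c = -0.3300 + 1.1150i → escape time 4
(row=2, col=0): c = -1.3100 + 0.7300i → escape time 3
(row=2, col=1): c = -0.8200 + 0.7300i → escape time 4
(row=2, col=2): c = -0.3300 + 0.7300i → escape time 8
(row=3, col=0): c = -1.3100 + 0.3450i → escape time 6
(row=3, col=1): c = -0.8200 + 0.3450i → escape time 8
(row=3, col=2): c = -0.3300 + 0.3450i → escape time 9
(row=4, col=0): c = -1.3100 + -0.0400i → escape time 9
(row=4, col=1): c = -0.8200 + -0.0400i → escape time 9
(row=4, col=2): c = -0.3300 + -0.0400i → escape time 9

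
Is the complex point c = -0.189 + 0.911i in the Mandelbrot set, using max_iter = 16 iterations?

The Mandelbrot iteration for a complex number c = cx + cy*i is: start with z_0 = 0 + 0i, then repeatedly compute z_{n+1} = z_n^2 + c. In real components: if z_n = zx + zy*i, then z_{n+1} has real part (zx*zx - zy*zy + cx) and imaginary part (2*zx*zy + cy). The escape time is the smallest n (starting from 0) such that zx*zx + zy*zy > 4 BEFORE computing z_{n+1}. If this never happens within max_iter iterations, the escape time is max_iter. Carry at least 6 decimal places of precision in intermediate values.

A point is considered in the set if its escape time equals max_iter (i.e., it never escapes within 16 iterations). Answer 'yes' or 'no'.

Answer: no

Derivation:
z_0 = 0 + 0i, c = -0.1890 + 0.9110i
Iter 1: z = -0.1890 + 0.9110i, |z|^2 = 0.8656
Iter 2: z = -0.9832 + 0.5666i, |z|^2 = 1.2878
Iter 3: z = 0.4566 + -0.2032i, |z|^2 = 0.2498
Iter 4: z = -0.0218 + 0.7254i, |z|^2 = 0.5267
Iter 5: z = -0.7147 + 0.8793i, |z|^2 = 1.2841
Iter 6: z = -0.4514 + -0.3460i, |z|^2 = 0.3235
Iter 7: z = -0.1049 + 1.2233i, |z|^2 = 1.5076
Iter 8: z = -1.6745 + 0.6543i, |z|^2 = 3.2322
Iter 9: z = 2.1870 + -1.2802i, |z|^2 = 6.4220
Escaped at iteration 9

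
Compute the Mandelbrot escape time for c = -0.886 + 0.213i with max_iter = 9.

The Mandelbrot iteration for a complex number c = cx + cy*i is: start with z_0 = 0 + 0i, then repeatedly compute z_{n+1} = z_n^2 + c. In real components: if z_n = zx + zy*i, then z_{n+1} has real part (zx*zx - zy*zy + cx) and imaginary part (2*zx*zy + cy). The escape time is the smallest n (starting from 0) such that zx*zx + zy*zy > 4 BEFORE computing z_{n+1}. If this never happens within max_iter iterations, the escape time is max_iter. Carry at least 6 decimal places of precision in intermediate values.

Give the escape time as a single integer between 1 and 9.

z_0 = 0 + 0i, c = -0.8860 + 0.2130i
Iter 1: z = -0.8860 + 0.2130i, |z|^2 = 0.8304
Iter 2: z = -0.1464 + -0.1644i, |z|^2 = 0.0485
Iter 3: z = -0.8916 + 0.2611i, |z|^2 = 0.8632
Iter 4: z = -0.1592 + -0.2527i, |z|^2 = 0.0892
Iter 5: z = -0.9245 + 0.2935i, |z|^2 = 0.9408
Iter 6: z = -0.1174 + -0.3296i, |z|^2 = 0.1224
Iter 7: z = -0.9808 + 0.2904i, |z|^2 = 1.0464
Iter 8: z = -0.0083 + -0.3567i, |z|^2 = 0.1273

Answer: 9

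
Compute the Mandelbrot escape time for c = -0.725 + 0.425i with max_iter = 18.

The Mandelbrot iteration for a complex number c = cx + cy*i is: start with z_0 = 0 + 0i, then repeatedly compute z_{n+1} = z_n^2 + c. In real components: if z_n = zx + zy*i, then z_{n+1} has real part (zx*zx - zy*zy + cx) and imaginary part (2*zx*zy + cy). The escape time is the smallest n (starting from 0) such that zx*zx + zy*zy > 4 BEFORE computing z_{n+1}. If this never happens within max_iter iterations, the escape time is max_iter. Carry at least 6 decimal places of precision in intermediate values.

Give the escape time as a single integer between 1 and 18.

Answer: 9

Derivation:
z_0 = 0 + 0i, c = -0.7250 + 0.4250i
Iter 1: z = -0.7250 + 0.4250i, |z|^2 = 0.7063
Iter 2: z = -0.3800 + -0.1912i, |z|^2 = 0.1810
Iter 3: z = -0.6172 + 0.5703i, |z|^2 = 0.7062
Iter 4: z = -0.6694 + -0.2790i, |z|^2 = 0.5259
Iter 5: z = -0.3548 + 0.7985i, |z|^2 = 0.7635
Iter 6: z = -1.2368 + -0.1416i, |z|^2 = 1.5497
Iter 7: z = 0.7846 + 0.7752i, |z|^2 = 1.2166
Iter 8: z = -0.7103 + 1.6416i, |z|^2 = 3.1992
Iter 9: z = -2.9152 + -1.9070i, |z|^2 = 12.1348
Escaped at iteration 9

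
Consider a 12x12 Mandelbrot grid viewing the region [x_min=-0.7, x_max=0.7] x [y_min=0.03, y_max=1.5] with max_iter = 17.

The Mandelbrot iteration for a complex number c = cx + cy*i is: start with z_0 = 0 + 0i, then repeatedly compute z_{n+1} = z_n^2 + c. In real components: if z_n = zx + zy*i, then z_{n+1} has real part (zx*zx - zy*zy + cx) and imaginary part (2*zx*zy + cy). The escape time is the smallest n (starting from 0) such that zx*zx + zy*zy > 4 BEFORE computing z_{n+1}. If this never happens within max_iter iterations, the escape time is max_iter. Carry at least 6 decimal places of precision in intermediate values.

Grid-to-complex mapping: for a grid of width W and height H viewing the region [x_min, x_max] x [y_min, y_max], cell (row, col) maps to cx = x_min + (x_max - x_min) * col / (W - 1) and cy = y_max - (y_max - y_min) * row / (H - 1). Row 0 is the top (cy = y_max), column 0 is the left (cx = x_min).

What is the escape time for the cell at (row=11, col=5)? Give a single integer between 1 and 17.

z_0 = 0 + 0i, c = -0.0636 + 0.0300i
Iter 1: z = -0.0636 + 0.0300i, |z|^2 = 0.0049
Iter 2: z = -0.0605 + 0.0262i, |z|^2 = 0.0043
Iter 3: z = -0.0607 + 0.0268i, |z|^2 = 0.0044
Iter 4: z = -0.0607 + 0.0267i, |z|^2 = 0.0044
Iter 5: z = -0.0607 + 0.0268i, |z|^2 = 0.0044
Iter 6: z = -0.0607 + 0.0268i, |z|^2 = 0.0044
Iter 7: z = -0.0607 + 0.0268i, |z|^2 = 0.0044
Iter 8: z = -0.0607 + 0.0268i, |z|^2 = 0.0044
Iter 9: z = -0.0607 + 0.0268i, |z|^2 = 0.0044
Iter 10: z = -0.0607 + 0.0268i, |z|^2 = 0.0044
Iter 11: z = -0.0607 + 0.0268i, |z|^2 = 0.0044
Iter 12: z = -0.0607 + 0.0268i, |z|^2 = 0.0044
Iter 13: z = -0.0607 + 0.0268i, |z|^2 = 0.0044
Iter 14: z = -0.0607 + 0.0268i, |z|^2 = 0.0044
Iter 15: z = -0.0607 + 0.0268i, |z|^2 = 0.0044
Iter 16: z = -0.0607 + 0.0268i, |z|^2 = 0.0044

Answer: 17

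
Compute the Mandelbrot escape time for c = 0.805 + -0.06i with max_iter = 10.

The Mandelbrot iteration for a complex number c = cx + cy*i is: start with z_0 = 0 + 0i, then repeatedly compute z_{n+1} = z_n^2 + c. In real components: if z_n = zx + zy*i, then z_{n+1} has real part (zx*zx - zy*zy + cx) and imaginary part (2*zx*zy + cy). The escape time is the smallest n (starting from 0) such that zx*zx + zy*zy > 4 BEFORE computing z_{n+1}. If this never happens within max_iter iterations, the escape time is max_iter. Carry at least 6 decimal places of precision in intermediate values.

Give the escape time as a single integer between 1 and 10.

z_0 = 0 + 0i, c = 0.8050 + -0.0600i
Iter 1: z = 0.8050 + -0.0600i, |z|^2 = 0.6516
Iter 2: z = 1.4494 + -0.1566i, |z|^2 = 2.1254
Iter 3: z = 2.8813 + -0.5140i, |z|^2 = 8.5661
Escaped at iteration 3

Answer: 3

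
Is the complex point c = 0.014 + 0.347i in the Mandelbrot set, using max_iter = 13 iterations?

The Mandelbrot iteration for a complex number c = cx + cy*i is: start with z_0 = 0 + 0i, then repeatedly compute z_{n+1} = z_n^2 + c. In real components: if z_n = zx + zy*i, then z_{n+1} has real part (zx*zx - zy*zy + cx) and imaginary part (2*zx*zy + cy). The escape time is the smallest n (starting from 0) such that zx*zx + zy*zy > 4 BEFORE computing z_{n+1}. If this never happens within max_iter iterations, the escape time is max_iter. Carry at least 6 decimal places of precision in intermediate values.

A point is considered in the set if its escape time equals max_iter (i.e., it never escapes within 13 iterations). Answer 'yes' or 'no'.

z_0 = 0 + 0i, c = 0.0140 + 0.3470i
Iter 1: z = 0.0140 + 0.3470i, |z|^2 = 0.1206
Iter 2: z = -0.1062 + 0.3567i, |z|^2 = 0.1385
Iter 3: z = -0.1020 + 0.2712i, |z|^2 = 0.0840
Iter 4: z = -0.0492 + 0.2917i, |z|^2 = 0.0875
Iter 5: z = -0.0687 + 0.3183i, |z|^2 = 0.1060
Iter 6: z = -0.0826 + 0.3033i, |z|^2 = 0.0988
Iter 7: z = -0.0712 + 0.2969i, |z|^2 = 0.0932
Iter 8: z = -0.0691 + 0.3047i, |z|^2 = 0.0976
Iter 9: z = -0.0741 + 0.3049i, |z|^2 = 0.0985
Iter 10: z = -0.0735 + 0.3018i, |z|^2 = 0.0965
Iter 11: z = -0.0717 + 0.3027i, |z|^2 = 0.0967
Iter 12: z = -0.0725 + 0.3036i, |z|^2 = 0.0974
Did not escape in 13 iterations → in set

Answer: yes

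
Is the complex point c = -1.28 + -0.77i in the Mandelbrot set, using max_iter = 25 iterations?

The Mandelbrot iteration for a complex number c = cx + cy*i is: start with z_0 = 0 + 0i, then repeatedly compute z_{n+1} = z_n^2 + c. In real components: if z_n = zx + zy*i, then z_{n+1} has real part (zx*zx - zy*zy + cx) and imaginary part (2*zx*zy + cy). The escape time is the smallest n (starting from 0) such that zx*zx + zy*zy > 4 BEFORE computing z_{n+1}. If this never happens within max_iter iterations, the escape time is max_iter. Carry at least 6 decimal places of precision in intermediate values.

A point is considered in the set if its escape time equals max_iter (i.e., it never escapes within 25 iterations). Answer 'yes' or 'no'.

z_0 = 0 + 0i, c = -1.2800 + -0.7700i
Iter 1: z = -1.2800 + -0.7700i, |z|^2 = 2.2313
Iter 2: z = -0.2345 + 1.2012i, |z|^2 = 1.4979
Iter 3: z = -2.6679 + -1.3334i, |z|^2 = 8.8955
Escaped at iteration 3

Answer: no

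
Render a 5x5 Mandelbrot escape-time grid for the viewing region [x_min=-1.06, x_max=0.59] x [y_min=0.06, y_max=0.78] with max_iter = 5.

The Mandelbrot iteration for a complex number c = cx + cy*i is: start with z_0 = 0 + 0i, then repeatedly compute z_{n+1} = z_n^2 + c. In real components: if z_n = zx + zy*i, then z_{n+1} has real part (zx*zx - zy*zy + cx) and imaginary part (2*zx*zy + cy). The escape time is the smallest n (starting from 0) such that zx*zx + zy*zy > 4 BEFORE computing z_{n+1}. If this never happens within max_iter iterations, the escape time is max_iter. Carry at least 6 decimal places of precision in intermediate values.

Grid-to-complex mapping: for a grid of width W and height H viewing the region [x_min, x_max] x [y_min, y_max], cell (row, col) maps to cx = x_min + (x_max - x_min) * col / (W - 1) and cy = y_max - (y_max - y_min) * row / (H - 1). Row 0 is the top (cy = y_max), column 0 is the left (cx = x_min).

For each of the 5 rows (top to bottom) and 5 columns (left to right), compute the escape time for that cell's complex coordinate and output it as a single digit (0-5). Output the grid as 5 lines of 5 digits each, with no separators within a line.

Answer: 34553
45553
55554
55554
55554

Derivation:
(row=0, col=0): c = -1.0600 + 0.7800i → escape time 3
(row=0, col=1): c = -0.6475 + 0.7800i → escape time 4
(row=0, col=2): c = -0.2350 + 0.7800i → escape time 5
(row=0, col=3): c = 0.1775 + 0.7800i → escape time 5
(row=0, col=4): c = 0.5900 + 0.7800i → escape time 3
(row=1, col=0): c = -1.0600 + 0.6000i → escape time 4
(row=1, col=1): c = -0.6475 + 0.6000i → escape time 5
(row=1, col=2): c = -0.2350 + 0.6000i → escape time 5
(row=1, col=3): c = 0.1775 + 0.6000i → escape time 5
(row=1, col=4): c = 0.5900 + 0.6000i → escape time 3
(row=2, col=0): c = -1.0600 + 0.4200i → escape time 5
(row=2, col=1): c = -0.6475 + 0.4200i → escape time 5
(row=2, col=2): c = -0.2350 + 0.4200i → escape time 5
(row=2, col=3): c = 0.1775 + 0.4200i → escape time 5
(row=2, col=4): c = 0.5900 + 0.4200i → escape time 4
(row=3, col=0): c = -1.0600 + 0.2400i → escape time 5
(row=3, col=1): c = -0.6475 + 0.2400i → escape time 5
(row=3, col=2): c = -0.2350 + 0.2400i → escape time 5
(row=3, col=3): c = 0.1775 + 0.2400i → escape time 5
(row=3, col=4): c = 0.5900 + 0.2400i → escape time 4
(row=4, col=0): c = -1.0600 + 0.0600i → escape time 5
(row=4, col=1): c = -0.6475 + 0.0600i → escape time 5
(row=4, col=2): c = -0.2350 + 0.0600i → escape time 5
(row=4, col=3): c = 0.1775 + 0.0600i → escape time 5
(row=4, col=4): c = 0.5900 + 0.0600i → escape time 4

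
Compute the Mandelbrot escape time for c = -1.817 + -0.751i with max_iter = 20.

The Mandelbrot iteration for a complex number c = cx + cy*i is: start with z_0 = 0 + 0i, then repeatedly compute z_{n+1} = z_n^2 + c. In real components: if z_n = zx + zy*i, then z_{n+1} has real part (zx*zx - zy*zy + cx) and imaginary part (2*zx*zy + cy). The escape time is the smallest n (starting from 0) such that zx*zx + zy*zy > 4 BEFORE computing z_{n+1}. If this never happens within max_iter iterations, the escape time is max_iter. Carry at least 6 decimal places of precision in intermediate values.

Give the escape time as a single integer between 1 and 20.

z_0 = 0 + 0i, c = -1.8170 + -0.7510i
Iter 1: z = -1.8170 + -0.7510i, |z|^2 = 3.8655
Iter 2: z = 0.9205 + 1.9781i, |z|^2 = 4.7603
Escaped at iteration 2

Answer: 2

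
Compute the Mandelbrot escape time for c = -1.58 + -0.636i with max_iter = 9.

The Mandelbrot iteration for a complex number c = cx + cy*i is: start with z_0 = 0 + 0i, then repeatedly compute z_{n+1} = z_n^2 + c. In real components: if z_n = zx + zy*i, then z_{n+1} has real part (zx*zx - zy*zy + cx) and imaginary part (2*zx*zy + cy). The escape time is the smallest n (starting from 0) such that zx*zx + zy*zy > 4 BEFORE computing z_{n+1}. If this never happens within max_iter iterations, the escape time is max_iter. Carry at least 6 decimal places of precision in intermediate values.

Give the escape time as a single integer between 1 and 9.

z_0 = 0 + 0i, c = -1.5800 + -0.6360i
Iter 1: z = -1.5800 + -0.6360i, |z|^2 = 2.9009
Iter 2: z = 0.5119 + 1.3738i, |z|^2 = 2.1493
Iter 3: z = -3.2052 + 0.7705i, |z|^2 = 10.8667
Escaped at iteration 3

Answer: 3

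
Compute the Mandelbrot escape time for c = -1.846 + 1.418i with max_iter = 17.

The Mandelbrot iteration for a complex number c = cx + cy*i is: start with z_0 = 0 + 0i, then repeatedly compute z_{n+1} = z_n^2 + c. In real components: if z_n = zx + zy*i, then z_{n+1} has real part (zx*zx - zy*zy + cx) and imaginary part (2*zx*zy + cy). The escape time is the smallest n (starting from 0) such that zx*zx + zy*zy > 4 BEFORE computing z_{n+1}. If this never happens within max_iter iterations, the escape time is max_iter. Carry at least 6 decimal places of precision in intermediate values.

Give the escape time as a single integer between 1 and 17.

z_0 = 0 + 0i, c = -1.8460 + 1.4180i
Iter 1: z = -1.8460 + 1.4180i, |z|^2 = 5.4184
Escaped at iteration 1

Answer: 1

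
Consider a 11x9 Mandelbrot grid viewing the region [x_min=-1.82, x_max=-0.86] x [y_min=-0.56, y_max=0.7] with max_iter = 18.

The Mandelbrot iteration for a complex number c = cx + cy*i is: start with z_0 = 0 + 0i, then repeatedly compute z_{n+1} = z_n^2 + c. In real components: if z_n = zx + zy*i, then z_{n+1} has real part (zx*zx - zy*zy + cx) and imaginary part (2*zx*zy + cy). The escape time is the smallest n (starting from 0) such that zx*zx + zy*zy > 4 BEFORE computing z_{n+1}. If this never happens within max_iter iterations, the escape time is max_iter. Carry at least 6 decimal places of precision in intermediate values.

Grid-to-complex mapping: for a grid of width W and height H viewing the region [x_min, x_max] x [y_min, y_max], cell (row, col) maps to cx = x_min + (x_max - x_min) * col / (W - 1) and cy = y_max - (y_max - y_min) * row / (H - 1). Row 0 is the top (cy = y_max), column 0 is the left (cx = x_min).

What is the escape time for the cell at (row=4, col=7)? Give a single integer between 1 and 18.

z_0 = 0 + 0i, c = -1.1480 + 0.0700i
Iter 1: z = -1.1480 + 0.0700i, |z|^2 = 1.3228
Iter 2: z = 0.1650 + -0.0907i, |z|^2 = 0.0355
Iter 3: z = -1.1290 + 0.0401i, |z|^2 = 1.2763
Iter 4: z = 0.1250 + -0.0205i, |z|^2 = 0.0161
Iter 5: z = -1.1328 + 0.0649i, |z|^2 = 1.2874
Iter 6: z = 0.1310 + -0.0770i, |z|^2 = 0.0231
Iter 7: z = -1.1368 + 0.0498i, |z|^2 = 1.2947
Iter 8: z = 0.1418 + -0.0433i, |z|^2 = 0.0220
Iter 9: z = -1.1298 + 0.0577i, |z|^2 = 1.2797
Iter 10: z = 0.1251 + -0.0604i, |z|^2 = 0.0193
Iter 11: z = -1.1360 + 0.0549i, |z|^2 = 1.2935
Iter 12: z = 0.1395 + -0.0547i, |z|^2 = 0.0225
Iter 13: z = -1.1315 + 0.0547i, |z|^2 = 1.2834
Iter 14: z = 0.1294 + -0.0539i, |z|^2 = 0.0196
Iter 15: z = -1.1342 + 0.0561i, |z|^2 = 1.2895
Iter 16: z = 0.1352 + -0.0572i, |z|^2 = 0.0215
Iter 17: z = -1.1330 + 0.0545i, |z|^2 = 1.2866

Answer: 18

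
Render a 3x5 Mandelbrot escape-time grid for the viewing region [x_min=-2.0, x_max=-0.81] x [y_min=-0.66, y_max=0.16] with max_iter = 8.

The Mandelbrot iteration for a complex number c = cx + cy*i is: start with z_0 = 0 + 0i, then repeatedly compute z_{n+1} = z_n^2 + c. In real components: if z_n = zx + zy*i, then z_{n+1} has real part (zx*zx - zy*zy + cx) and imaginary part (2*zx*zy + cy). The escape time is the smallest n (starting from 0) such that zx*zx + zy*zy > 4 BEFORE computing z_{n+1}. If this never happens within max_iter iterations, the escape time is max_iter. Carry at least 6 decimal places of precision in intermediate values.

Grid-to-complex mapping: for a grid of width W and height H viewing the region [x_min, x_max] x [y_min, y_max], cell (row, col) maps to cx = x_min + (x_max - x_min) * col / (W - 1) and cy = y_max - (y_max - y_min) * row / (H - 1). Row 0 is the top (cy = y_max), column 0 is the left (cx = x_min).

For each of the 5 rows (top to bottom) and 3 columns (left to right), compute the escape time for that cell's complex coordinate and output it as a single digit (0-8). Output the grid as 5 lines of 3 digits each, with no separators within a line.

(row=0, col=0): c = -2.0000 + 0.1600i → escape time 1
(row=0, col=1): c = -1.4050 + 0.1600i → escape time 8
(row=0, col=2): c = -0.8100 + 0.1600i → escape time 8
(row=1, col=0): c = -2.0000 + -0.0450i → escape time 1
(row=1, col=1): c = -1.4050 + -0.0450i → escape time 8
(row=1, col=2): c = -0.8100 + -0.0450i → escape time 8
(row=2, col=0): c = -2.0000 + -0.2500i → escape time 1
(row=2, col=1): c = -1.4050 + -0.2500i → escape time 5
(row=2, col=2): c = -0.8100 + -0.2500i → escape time 8
(row=3, col=0): c = -2.0000 + -0.4550i → escape time 1
(row=3, col=1): c = -1.4050 + -0.4550i → escape time 4
(row=3, col=2): c = -0.8100 + -0.4550i → escape time 6
(row=4, col=0): c = -2.0000 + -0.6600i → escape time 1
(row=4, col=1): c = -1.4050 + -0.6600i → escape time 3
(row=4, col=2): c = -0.8100 + -0.6600i → escape time 5

Answer: 188
188
158
146
135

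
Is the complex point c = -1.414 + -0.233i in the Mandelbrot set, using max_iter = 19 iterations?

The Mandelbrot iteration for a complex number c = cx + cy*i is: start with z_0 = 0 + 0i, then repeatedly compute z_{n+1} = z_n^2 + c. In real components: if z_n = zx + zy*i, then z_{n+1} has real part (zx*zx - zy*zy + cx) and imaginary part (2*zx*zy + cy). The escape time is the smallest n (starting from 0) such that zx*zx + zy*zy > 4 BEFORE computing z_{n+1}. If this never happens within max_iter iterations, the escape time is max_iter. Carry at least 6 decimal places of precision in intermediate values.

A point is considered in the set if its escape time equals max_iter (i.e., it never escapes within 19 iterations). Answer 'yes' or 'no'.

z_0 = 0 + 0i, c = -1.4140 + -0.2330i
Iter 1: z = -1.4140 + -0.2330i, |z|^2 = 2.0537
Iter 2: z = 0.5311 + 0.4259i, |z|^2 = 0.4635
Iter 3: z = -1.3133 + 0.2194i, |z|^2 = 1.7730
Iter 4: z = 0.2627 + -0.8094i, |z|^2 = 0.7241
Iter 5: z = -2.0000 + -0.6582i, |z|^2 = 4.4334
Escaped at iteration 5

Answer: no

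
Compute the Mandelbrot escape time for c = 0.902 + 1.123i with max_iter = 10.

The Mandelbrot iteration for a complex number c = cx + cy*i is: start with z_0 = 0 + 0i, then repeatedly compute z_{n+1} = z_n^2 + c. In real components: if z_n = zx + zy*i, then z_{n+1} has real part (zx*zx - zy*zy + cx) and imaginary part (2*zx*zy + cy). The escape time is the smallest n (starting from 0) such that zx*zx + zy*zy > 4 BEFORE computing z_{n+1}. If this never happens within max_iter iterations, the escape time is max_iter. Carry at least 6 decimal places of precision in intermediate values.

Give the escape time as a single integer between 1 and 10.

Answer: 2

Derivation:
z_0 = 0 + 0i, c = 0.9020 + 1.1230i
Iter 1: z = 0.9020 + 1.1230i, |z|^2 = 2.0747
Iter 2: z = 0.4545 + 3.1489i, |z|^2 = 10.1221
Escaped at iteration 2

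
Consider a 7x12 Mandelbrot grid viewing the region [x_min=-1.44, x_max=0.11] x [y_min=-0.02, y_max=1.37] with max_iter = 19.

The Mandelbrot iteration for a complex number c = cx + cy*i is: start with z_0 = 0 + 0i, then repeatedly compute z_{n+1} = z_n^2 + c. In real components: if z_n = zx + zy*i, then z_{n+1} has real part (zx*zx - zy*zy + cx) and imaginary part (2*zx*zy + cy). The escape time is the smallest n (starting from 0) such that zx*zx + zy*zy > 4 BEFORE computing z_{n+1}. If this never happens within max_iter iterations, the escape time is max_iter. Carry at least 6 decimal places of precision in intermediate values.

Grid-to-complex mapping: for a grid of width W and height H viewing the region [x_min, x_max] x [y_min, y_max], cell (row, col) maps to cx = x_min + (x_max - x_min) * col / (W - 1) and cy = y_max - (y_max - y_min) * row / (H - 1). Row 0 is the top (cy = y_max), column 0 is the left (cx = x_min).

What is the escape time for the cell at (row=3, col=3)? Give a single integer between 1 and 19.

z_0 = 0 + 0i, c = -0.6650 + 0.9909i
Iter 1: z = -0.6650 + 0.9909i, |z|^2 = 1.4241
Iter 2: z = -1.2047 + -0.3270i, |z|^2 = 1.5582
Iter 3: z = 0.6793 + 1.7788i, |z|^2 = 3.6255
Iter 4: z = -3.3675 + 3.4076i, |z|^2 = 22.9521
Escaped at iteration 4

Answer: 4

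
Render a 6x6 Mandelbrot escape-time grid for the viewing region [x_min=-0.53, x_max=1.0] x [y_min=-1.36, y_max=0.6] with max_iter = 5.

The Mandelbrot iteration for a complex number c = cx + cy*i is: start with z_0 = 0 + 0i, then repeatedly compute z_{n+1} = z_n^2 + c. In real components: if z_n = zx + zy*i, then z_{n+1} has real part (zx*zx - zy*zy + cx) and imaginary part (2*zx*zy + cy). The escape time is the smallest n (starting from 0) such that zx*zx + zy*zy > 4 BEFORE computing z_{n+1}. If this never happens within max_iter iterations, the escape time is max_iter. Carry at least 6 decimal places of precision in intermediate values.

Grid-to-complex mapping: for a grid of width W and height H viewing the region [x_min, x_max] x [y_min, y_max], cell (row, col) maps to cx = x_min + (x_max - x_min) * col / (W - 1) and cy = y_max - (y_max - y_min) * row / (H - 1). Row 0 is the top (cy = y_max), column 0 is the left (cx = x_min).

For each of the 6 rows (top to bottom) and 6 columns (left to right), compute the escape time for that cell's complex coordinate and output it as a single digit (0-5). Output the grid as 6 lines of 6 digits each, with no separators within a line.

Answer: 555532
555532
555532
555532
455322
222222

Derivation:
(row=0, col=0): c = -0.5300 + 0.6000i → escape time 5
(row=0, col=1): c = -0.2240 + 0.6000i → escape time 5
(row=0, col=2): c = 0.0820 + 0.6000i → escape time 5
(row=0, col=3): c = 0.3880 + 0.6000i → escape time 5
(row=0, col=4): c = 0.6940 + 0.6000i → escape time 3
(row=0, col=5): c = 1.0000 + 0.6000i → escape time 2
(row=1, col=0): c = -0.5300 + 0.2080i → escape time 5
(row=1, col=1): c = -0.2240 + 0.2080i → escape time 5
(row=1, col=2): c = 0.0820 + 0.2080i → escape time 5
(row=1, col=3): c = 0.3880 + 0.2080i → escape time 5
(row=1, col=4): c = 0.6940 + 0.2080i → escape time 3
(row=1, col=5): c = 1.0000 + 0.2080i → escape time 2
(row=2, col=0): c = -0.5300 + -0.1840i → escape time 5
(row=2, col=1): c = -0.2240 + -0.1840i → escape time 5
(row=2, col=2): c = 0.0820 + -0.1840i → escape time 5
(row=2, col=3): c = 0.3880 + -0.1840i → escape time 5
(row=2, col=4): c = 0.6940 + -0.1840i → escape time 3
(row=2, col=5): c = 1.0000 + -0.1840i → escape time 2
(row=3, col=0): c = -0.5300 + -0.5760i → escape time 5
(row=3, col=1): c = -0.2240 + -0.5760i → escape time 5
(row=3, col=2): c = 0.0820 + -0.5760i → escape time 5
(row=3, col=3): c = 0.3880 + -0.5760i → escape time 5
(row=3, col=4): c = 0.6940 + -0.5760i → escape time 3
(row=3, col=5): c = 1.0000 + -0.5760i → escape time 2
(row=4, col=0): c = -0.5300 + -0.9680i → escape time 4
(row=4, col=1): c = -0.2240 + -0.9680i → escape time 5
(row=4, col=2): c = 0.0820 + -0.9680i → escape time 5
(row=4, col=3): c = 0.3880 + -0.9680i → escape time 3
(row=4, col=4): c = 0.6940 + -0.9680i → escape time 2
(row=4, col=5): c = 1.0000 + -0.9680i → escape time 2
(row=5, col=0): c = -0.5300 + -1.3600i → escape time 2
(row=5, col=1): c = -0.2240 + -1.3600i → escape time 2
(row=5, col=2): c = 0.0820 + -1.3600i → escape time 2
(row=5, col=3): c = 0.3880 + -1.3600i → escape time 2
(row=5, col=4): c = 0.6940 + -1.3600i → escape time 2
(row=5, col=5): c = 1.0000 + -1.3600i → escape time 2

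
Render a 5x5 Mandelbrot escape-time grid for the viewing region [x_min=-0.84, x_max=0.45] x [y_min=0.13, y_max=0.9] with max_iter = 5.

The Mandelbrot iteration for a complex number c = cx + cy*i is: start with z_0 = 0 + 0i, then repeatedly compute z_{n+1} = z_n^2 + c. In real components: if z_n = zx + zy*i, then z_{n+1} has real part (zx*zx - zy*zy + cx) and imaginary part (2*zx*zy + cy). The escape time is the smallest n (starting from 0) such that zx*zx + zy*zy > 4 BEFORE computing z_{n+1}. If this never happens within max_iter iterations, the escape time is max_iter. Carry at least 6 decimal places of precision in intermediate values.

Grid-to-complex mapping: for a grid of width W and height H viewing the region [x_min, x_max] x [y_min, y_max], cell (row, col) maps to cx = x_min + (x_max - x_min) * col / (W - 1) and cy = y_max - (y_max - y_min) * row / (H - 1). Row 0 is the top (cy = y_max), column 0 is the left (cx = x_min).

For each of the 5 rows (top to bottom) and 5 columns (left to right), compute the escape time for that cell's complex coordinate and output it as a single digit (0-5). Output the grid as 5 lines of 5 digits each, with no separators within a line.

(row=0, col=0): c = -0.8400 + 0.9000i → escape time 3
(row=0, col=1): c = -0.5175 + 0.9000i → escape time 4
(row=0, col=2): c = -0.1950 + 0.9000i → escape time 5
(row=0, col=3): c = 0.1275 + 0.9000i → escape time 5
(row=0, col=4): c = 0.4500 + 0.9000i → escape time 3
(row=1, col=0): c = -0.8400 + 0.7075i → escape time 4
(row=1, col=1): c = -0.5175 + 0.7075i → escape time 5
(row=1, col=2): c = -0.1950 + 0.7075i → escape time 5
(row=1, col=3): c = 0.1275 + 0.7075i → escape time 5
(row=1, col=4): c = 0.4500 + 0.7075i → escape time 4
(row=2, col=0): c = -0.8400 + 0.5150i → escape time 5
(row=2, col=1): c = -0.5175 + 0.5150i → escape time 5
(row=2, col=2): c = -0.1950 + 0.5150i → escape time 5
(row=2, col=3): c = 0.1275 + 0.5150i → escape time 5
(row=2, col=4): c = 0.4500 + 0.5150i → escape time 5
(row=3, col=0): c = -0.8400 + 0.3225i → escape time 5
(row=3, col=1): c = -0.5175 + 0.3225i → escape time 5
(row=3, col=2): c = -0.1950 + 0.3225i → escape time 5
(row=3, col=3): c = 0.1275 + 0.3225i → escape time 5
(row=3, col=4): c = 0.4500 + 0.3225i → escape time 5
(row=4, col=0): c = -0.8400 + 0.1300i → escape time 5
(row=4, col=1): c = -0.5175 + 0.1300i → escape time 5
(row=4, col=2): c = -0.1950 + 0.1300i → escape time 5
(row=4, col=3): c = 0.1275 + 0.1300i → escape time 5
(row=4, col=4): c = 0.4500 + 0.1300i → escape time 5

Answer: 34553
45554
55555
55555
55555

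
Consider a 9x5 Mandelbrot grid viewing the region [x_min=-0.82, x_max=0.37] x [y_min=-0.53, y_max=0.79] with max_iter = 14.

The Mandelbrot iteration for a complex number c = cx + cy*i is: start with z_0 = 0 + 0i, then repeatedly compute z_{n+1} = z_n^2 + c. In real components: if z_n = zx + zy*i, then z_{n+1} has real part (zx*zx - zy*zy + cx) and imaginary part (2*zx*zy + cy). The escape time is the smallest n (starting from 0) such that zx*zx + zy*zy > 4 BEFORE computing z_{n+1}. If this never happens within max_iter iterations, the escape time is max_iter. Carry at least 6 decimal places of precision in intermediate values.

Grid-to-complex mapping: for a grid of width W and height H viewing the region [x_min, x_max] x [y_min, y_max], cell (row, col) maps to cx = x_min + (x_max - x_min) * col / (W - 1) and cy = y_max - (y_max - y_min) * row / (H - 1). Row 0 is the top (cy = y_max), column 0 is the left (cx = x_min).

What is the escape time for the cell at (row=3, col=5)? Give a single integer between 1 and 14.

Answer: 14

Derivation:
z_0 = 0 + 0i, c = -0.0763 + -0.2000i
Iter 1: z = -0.0763 + -0.2000i, |z|^2 = 0.0458
Iter 2: z = -0.1104 + -0.1695i, |z|^2 = 0.0409
Iter 3: z = -0.0928 + -0.1626i, |z|^2 = 0.0350
Iter 4: z = -0.0941 + -0.1698i, |z|^2 = 0.0377
Iter 5: z = -0.0962 + -0.1680i, |z|^2 = 0.0375
Iter 6: z = -0.0952 + -0.1677i, |z|^2 = 0.0372
Iter 7: z = -0.0953 + -0.1681i, |z|^2 = 0.0373
Iter 8: z = -0.0954 + -0.1680i, |z|^2 = 0.0373
Iter 9: z = -0.0954 + -0.1679i, |z|^2 = 0.0373
Iter 10: z = -0.0954 + -0.1680i, |z|^2 = 0.0373
Iter 11: z = -0.0954 + -0.1680i, |z|^2 = 0.0373
Iter 12: z = -0.0954 + -0.1680i, |z|^2 = 0.0373
Iter 13: z = -0.0954 + -0.1680i, |z|^2 = 0.0373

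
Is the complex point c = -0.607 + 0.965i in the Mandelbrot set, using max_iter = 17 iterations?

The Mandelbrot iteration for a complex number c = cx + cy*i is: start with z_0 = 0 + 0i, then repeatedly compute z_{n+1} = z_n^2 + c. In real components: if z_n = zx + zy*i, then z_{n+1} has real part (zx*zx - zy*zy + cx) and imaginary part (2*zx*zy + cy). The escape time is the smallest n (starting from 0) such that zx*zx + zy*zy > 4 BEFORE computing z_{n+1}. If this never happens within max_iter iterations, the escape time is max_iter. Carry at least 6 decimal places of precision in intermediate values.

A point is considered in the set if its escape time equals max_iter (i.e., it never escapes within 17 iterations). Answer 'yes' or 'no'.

z_0 = 0 + 0i, c = -0.6070 + 0.9650i
Iter 1: z = -0.6070 + 0.9650i, |z|^2 = 1.2997
Iter 2: z = -1.1698 + -0.2065i, |z|^2 = 1.4110
Iter 3: z = 0.7187 + 1.4481i, |z|^2 = 2.6137
Iter 4: z = -2.1875 + 3.0466i, |z|^2 = 14.0674
Escaped at iteration 4

Answer: no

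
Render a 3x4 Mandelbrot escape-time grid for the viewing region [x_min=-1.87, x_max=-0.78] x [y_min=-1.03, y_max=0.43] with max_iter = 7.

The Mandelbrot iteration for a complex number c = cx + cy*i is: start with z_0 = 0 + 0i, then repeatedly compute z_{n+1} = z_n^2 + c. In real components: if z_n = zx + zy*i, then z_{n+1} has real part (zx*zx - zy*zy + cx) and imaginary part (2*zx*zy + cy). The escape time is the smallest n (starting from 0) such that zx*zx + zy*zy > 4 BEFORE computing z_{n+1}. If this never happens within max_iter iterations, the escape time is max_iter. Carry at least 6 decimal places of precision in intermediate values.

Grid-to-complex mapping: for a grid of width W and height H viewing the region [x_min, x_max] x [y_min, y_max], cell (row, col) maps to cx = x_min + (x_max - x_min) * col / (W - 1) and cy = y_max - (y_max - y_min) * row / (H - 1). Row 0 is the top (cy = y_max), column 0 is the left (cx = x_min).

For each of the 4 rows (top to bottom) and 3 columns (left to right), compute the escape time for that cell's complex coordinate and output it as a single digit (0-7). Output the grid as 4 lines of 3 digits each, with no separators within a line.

(row=0, col=0): c = -1.8700 + 0.4300i → escape time 3
(row=0, col=1): c = -1.3250 + 0.4300i → escape time 5
(row=0, col=2): c = -0.7800 + 0.4300i → escape time 7
(row=1, col=0): c = -1.8700 + -0.0567i → escape time 6
(row=1, col=1): c = -1.3250 + -0.0567i → escape time 7
(row=1, col=2): c = -0.7800 + -0.0567i → escape time 7
(row=2, col=0): c = -1.8700 + -0.5433i → escape time 3
(row=2, col=1): c = -1.3250 + -0.5433i → escape time 3
(row=2, col=2): c = -0.7800 + -0.5433i → escape time 6
(row=3, col=0): c = -1.8700 + -1.0300i → escape time 1
(row=3, col=1): c = -1.3250 + -1.0300i → escape time 3
(row=3, col=2): c = -0.7800 + -1.0300i → escape time 3

Answer: 357
677
336
133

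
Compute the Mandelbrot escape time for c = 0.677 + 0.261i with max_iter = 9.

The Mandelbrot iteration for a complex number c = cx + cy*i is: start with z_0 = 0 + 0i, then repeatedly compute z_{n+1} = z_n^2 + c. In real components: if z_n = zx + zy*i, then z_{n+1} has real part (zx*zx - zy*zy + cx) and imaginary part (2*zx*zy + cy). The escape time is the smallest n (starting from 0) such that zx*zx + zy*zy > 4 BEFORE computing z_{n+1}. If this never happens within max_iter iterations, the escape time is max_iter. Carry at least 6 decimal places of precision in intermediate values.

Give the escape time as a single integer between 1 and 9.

Answer: 3

Derivation:
z_0 = 0 + 0i, c = 0.6770 + 0.2610i
Iter 1: z = 0.6770 + 0.2610i, |z|^2 = 0.5265
Iter 2: z = 1.0672 + 0.6144i, |z|^2 = 1.5164
Iter 3: z = 1.4385 + 1.5724i, |z|^2 = 4.5415
Escaped at iteration 3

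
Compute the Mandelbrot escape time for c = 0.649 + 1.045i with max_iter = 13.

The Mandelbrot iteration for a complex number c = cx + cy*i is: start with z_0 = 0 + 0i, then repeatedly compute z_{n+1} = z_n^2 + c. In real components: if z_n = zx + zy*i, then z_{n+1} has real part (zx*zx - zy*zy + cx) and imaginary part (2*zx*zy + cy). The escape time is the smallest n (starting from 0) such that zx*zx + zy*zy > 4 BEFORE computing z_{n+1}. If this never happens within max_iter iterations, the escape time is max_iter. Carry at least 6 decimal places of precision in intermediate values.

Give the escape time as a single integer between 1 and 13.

z_0 = 0 + 0i, c = 0.6490 + 1.0450i
Iter 1: z = 0.6490 + 1.0450i, |z|^2 = 1.5132
Iter 2: z = -0.0218 + 2.4014i, |z|^2 = 5.7672
Escaped at iteration 2

Answer: 2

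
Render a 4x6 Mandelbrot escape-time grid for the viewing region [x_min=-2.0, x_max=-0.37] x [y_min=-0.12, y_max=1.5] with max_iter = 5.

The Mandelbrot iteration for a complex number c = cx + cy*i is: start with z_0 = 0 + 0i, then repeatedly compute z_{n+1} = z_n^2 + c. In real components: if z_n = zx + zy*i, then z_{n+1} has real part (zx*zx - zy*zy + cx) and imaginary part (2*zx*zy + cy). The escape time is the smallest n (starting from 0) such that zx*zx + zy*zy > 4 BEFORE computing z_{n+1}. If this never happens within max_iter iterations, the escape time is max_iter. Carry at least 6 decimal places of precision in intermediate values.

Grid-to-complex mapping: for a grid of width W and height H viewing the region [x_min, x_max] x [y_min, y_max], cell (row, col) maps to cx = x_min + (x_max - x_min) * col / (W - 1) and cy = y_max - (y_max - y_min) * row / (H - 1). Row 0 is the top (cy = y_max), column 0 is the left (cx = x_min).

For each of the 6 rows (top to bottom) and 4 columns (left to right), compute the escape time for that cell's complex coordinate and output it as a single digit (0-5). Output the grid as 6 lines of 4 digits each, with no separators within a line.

(row=0, col=0): c = -2.0000 + 1.5000i → escape time 1
(row=0, col=1): c = -1.4567 + 1.5000i → escape time 1
(row=0, col=2): c = -0.9133 + 1.5000i → escape time 2
(row=0, col=3): c = -0.3700 + 1.5000i → escape time 2
(row=1, col=0): c = -2.0000 + 1.1760i → escape time 1
(row=1, col=1): c = -1.4567 + 1.1760i → escape time 2
(row=1, col=2): c = -0.9133 + 1.1760i → escape time 3
(row=1, col=3): c = -0.3700 + 1.1760i → escape time 3
(row=2, col=0): c = -2.0000 + 0.8520i → escape time 1
(row=2, col=1): c = -1.4567 + 0.8520i → escape time 3
(row=2, col=2): c = -0.9133 + 0.8520i → escape time 3
(row=2, col=3): c = -0.3700 + 0.8520i → escape time 5
(row=3, col=0): c = -2.0000 + 0.5280i → escape time 1
(row=3, col=1): c = -1.4567 + 0.5280i → escape time 3
(row=3, col=2): c = -0.9133 + 0.5280i → escape time 5
(row=3, col=3): c = -0.3700 + 0.5280i → escape time 5
(row=4, col=0): c = -2.0000 + 0.2040i → escape time 1
(row=4, col=1): c = -1.4567 + 0.2040i → escape time 5
(row=4, col=2): c = -0.9133 + 0.2040i → escape time 5
(row=4, col=3): c = -0.3700 + 0.2040i → escape time 5
(row=5, col=0): c = -2.0000 + -0.1200i → escape time 1
(row=5, col=1): c = -1.4567 + -0.1200i → escape time 5
(row=5, col=2): c = -0.9133 + -0.1200i → escape time 5
(row=5, col=3): c = -0.3700 + -0.1200i → escape time 5

Answer: 1122
1233
1335
1355
1555
1555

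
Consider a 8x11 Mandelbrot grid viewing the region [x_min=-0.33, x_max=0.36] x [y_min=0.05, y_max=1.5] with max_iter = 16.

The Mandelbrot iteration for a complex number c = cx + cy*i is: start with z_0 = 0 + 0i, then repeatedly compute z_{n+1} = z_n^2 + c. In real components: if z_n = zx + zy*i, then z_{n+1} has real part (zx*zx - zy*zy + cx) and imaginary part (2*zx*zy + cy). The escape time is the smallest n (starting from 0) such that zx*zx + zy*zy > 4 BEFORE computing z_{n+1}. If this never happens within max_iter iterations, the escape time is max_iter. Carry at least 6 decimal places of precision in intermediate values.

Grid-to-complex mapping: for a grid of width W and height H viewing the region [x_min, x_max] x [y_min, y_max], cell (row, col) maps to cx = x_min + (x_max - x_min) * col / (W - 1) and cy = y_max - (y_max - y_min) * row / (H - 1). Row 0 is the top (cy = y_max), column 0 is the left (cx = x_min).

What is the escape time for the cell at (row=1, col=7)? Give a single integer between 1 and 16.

z_0 = 0 + 0i, c = 0.3600 + 1.3550i
Iter 1: z = 0.3600 + 1.3550i, |z|^2 = 1.9656
Iter 2: z = -1.3464 + 2.3306i, |z|^2 = 7.2446
Escaped at iteration 2

Answer: 2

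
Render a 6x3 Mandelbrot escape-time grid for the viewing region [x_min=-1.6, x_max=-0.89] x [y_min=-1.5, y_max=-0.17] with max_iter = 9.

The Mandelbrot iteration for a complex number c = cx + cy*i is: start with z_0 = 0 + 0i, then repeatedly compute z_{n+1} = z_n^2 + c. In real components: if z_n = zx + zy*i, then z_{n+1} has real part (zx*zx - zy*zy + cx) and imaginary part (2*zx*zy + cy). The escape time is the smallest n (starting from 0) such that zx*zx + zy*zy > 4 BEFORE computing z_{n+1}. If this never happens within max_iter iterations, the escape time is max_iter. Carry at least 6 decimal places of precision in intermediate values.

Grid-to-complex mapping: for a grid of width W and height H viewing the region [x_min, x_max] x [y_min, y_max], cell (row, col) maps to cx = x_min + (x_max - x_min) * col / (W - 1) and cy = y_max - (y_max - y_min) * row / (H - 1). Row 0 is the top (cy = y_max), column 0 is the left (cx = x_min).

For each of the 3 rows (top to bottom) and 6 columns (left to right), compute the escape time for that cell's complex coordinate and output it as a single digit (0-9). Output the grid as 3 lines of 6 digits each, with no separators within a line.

(row=0, col=0): c = -1.6000 + -0.1700i → escape time 5
(row=0, col=1): c = -1.4580 + -0.1700i → escape time 6
(row=0, col=2): c = -1.3160 + -0.1700i → escape time 9
(row=0, col=3): c = -1.1740 + -0.1700i → escape time 9
(row=0, col=4): c = -1.0320 + -0.1700i → escape time 9
(row=0, col=5): c = -0.8900 + -0.1700i → escape time 9
(row=1, col=0): c = -1.6000 + -0.8350i → escape time 3
(row=1, col=1): c = -1.4580 + -0.8350i → escape time 3
(row=1, col=2): c = -1.3160 + -0.8350i → escape time 3
(row=1, col=3): c = -1.1740 + -0.8350i → escape time 3
(row=1, col=4): c = -1.0320 + -0.8350i → escape time 3
(row=1, col=5): c = -0.8900 + -0.8350i → escape time 4
(row=2, col=0): c = -1.6000 + -1.5000i → escape time 1
(row=2, col=1): c = -1.4580 + -1.5000i → escape time 1
(row=2, col=2): c = -1.3160 + -1.5000i → escape time 2
(row=2, col=3): c = -1.1740 + -1.5000i → escape time 2
(row=2, col=4): c = -1.0320 + -1.5000i → escape time 2
(row=2, col=5): c = -0.8900 + -1.5000i → escape time 2

Answer: 569999
333334
112222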